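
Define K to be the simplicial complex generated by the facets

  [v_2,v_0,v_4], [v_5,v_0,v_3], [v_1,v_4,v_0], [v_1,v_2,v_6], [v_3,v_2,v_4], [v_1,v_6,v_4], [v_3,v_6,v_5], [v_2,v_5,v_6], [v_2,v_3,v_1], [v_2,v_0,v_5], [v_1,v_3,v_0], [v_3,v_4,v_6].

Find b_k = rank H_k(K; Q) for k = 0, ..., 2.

Take the total order v_0 < v_1 < v_2 < v_3 < v_4 < v_5 < v_6 on the vertex set. Then K (dimension 2) consists of the simplices:

  0-simplices (7): [v_0], [v_1], [v_2], [v_3], [v_4], [v_5], [v_6]
  1-simplices (18): (18 of them)
  2-simplices (12): (12 of them)

so the chain groups are C_0 ≅ Z^7, C_1 ≅ Z^18, C_2 ≅ Z^12.

∂_1: C_1 → C_0 sends each edge [p,q] (with p < q) to q − p. For instance
  ∂[v_1,v_4] = [v_4] − [v_1].
The 7×18 boundary matrix has rank 6 and Smith normal form diag(1,1,1,1,1,1).

The boundary map ∂_2: C_2 → C_1 sends each 2-simplex [p,q,r] to [q,r] − [p,r] + [p,q]. For instance
  ∂[v_1,v_2,v_3] = [v_2,v_3] − [v_1,v_3] + [v_1,v_2],
  ∂[v_1,v_2,v_6] = [v_2,v_6] − [v_1,v_6] + [v_1,v_2].
As a 18×12 matrix over Z this has rank 12, with invariant factors (1,1,1,1,1,1,1,1,1,1,1,2).

Now H_k = ker ∂_k / im ∂_{k+1}, so:

  H_0: rank C_0 − rank ∂_1 = 7 − 6 = 1, and the invariant factors of ∂_1 are all 1, so H_0 = Z.
  H_1: rank ker ∂_1 − rank ∂_2 = (18 − 6) − 12 = 0, and ∂_2 has invariant factor 2 > 1, so H_1 = Z_2.
  H_2: rank ker ∂_2 − rank ∂_3 = (12 − 12) − 0 = 0, and there is no ∂_3, so H_2 = 0.

(K is a triangulation of the real projective plane RP^2.)

Hence the Betti numbers are b_0 = 1, b_1 = 0, b_2 = 0.

b_0 = 1, b_1 = 0, b_2 = 0.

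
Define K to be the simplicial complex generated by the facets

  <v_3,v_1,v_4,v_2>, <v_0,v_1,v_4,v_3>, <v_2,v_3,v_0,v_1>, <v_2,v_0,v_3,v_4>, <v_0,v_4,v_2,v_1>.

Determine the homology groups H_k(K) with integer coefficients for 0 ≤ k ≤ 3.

We work with the vertex ordering v_0 < v_1 < v_2 < v_3 < v_4. The simplices of K, each written with vertices in increasing order, are:

  0-simplices (5): [v_0], [v_1], [v_2], [v_3], [v_4]
  1-simplices (10): [v_0,v_1], [v_0,v_2], [v_0,v_3], [v_0,v_4], [v_1,v_2], [v_1,v_3], [v_1,v_4], [v_2,v_3], [v_2,v_4], [v_3,v_4]
  2-simplices (10): [v_0,v_1,v_2], [v_0,v_1,v_3], [v_0,v_1,v_4], [v_0,v_2,v_3], [v_0,v_2,v_4], [v_0,v_3,v_4], [v_1,v_2,v_3], [v_1,v_2,v_4], [v_1,v_3,v_4], [v_2,v_3,v_4]
  3-simplices (5): [v_0,v_1,v_2,v_3], [v_0,v_1,v_2,v_4], [v_0,v_1,v_3,v_4], [v_0,v_2,v_3,v_4], [v_1,v_2,v_3,v_4]

giving chain groups C_0 ≅ Z^5, C_1 ≅ Z^10, C_2 ≅ Z^10, C_3 ≅ Z^5.

The boundary map ∂_1: C_1 → C_0 maps an edge to its endpoints' difference, ∂[p,q] = q − p.
The resulting 5×10 matrix has rank 4, and its Smith normal form has invariant factors (1,1,1,1).

The boundary map ∂_2: C_2 → C_1 sends each 2-simplex [p,q,r] to [q,r] − [p,r] + [p,q]. For instance
  ∂[v_1,v_2,v_3] = [v_2,v_3] − [v_1,v_3] + [v_1,v_2],
  ∂[v_0,v_1,v_2] = [v_1,v_2] − [v_0,v_2] + [v_0,v_1].
The 10×10 boundary matrix has rank 6 and Smith normal form diag(1,1,1,1,1,1).

The boundary map ∂_3: C_3 → C_2 sends each 3-simplex σ to the alternating sum Σ_i (−1)^i (σ with its i-th vertex removed). For instance
  ∂[v_0,v_2,v_3,v_4] = [v_2,v_3,v_4] − [v_0,v_3,v_4] + [v_0,v_2,v_4] − [v_0,v_2,v_3],
  ∂[v_0,v_1,v_2,v_3] = [v_1,v_2,v_3] − [v_0,v_2,v_3] + [v_0,v_1,v_3] − [v_0,v_1,v_2].
The resulting 10×5 matrix has rank 4, and its Smith normal form has invariant factors (1,1,1,1).

From H_k ≅ ker(∂_k) / im(∂_{k+1}) we obtain:

  H_0: rank C_0 − rank ∂_1 = 5 − 4 = 1, and the invariant factors of ∂_1 are all 1, so H_0 ≅ Z.
  H_1: rank ker ∂_1 − rank ∂_2 = (10 − 4) − 6 = 0, and the invariant factors of ∂_2 are all 1, so H_1 ≅ 0.
  H_2: rank ker ∂_2 − rank ∂_3 = (10 − 6) − 4 = 0, and the invariant factors of ∂_3 are all 1, so H_2 ≅ 0.
  H_3: rank ker ∂_3 − rank ∂_4 = (5 − 4) − 0 = 1, and there is no ∂_4, so H_3 ≅ Z.

H_0 ≅ Z,  H_1 = 0,  H_2 = 0,  H_3 ≅ Z.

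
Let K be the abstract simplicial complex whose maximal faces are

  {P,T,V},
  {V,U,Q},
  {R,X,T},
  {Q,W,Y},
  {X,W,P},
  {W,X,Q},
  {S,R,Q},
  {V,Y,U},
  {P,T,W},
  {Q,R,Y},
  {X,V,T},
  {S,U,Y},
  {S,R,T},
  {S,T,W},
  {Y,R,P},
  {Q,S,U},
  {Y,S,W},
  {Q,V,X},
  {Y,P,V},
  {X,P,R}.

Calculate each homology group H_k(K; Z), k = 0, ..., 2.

Take the total order P < Q < R < S < T < U < V < W < X < Y on the vertex set. Then K (dimension 2) consists of the simplices:

  0-simplices (10): P, Q, R, S, T, U, V, W, X, Y
  1-simplices (30): PR, PT, PV, PW, PX, PY, QR, QS, QU, QV, QW, QX, QY, RS, RT, RX, RY, ST, SU, SW, SY, TV, TW, TX, UV, UY, VX, VY, WX, WY
  2-simplices (20): PRX, PRY, PTV, PTW, PVY, PWX, QRS, QRY, QSU, QUV, QVX, QWX, QWY, RST, RTX, STW, SUY, SWY, TVX, UVY

Hence C_0 ≅ Z^10, C_1 ≅ Z^30, C_2 ≅ Z^20.

Boundary ∂_1: C_1 → C_0 maps an edge to its endpoints' difference, ∂[p,q] = q − p. For instance
  ∂PR = R − P.
The resulting 10×30 matrix has rank 9, and its Smith normal form has invariant factors (1,1,1,1,1,1,1,1,1).

Boundary ∂_2: C_2 → C_1 sends each 2-simplex [p,q,r] to [q,r] − [p,r] + [p,q]. For instance
  ∂PTW = TW − PW + PT,
  ∂QSU = SU − QU + QS.
The resulting 30×20 matrix has rank 20, and its Smith normal form has invariant factors (1,1,1,1,1,1,1,1,1,1,1,1,1,1,1,1,1,1,1,2).

From H_k ≅ ker(∂_k) / im(∂_{k+1}) we obtain:

  H_0: rank C_0 − rank ∂_1 = 10 − 9 = 1, and the invariant factors of ∂_1 are all 1, so H_0 ≅ Z.
  H_1: rank ker ∂_1 − rank ∂_2 = (30 − 9) − 20 = 1, and ∂_2 has invariant factor 2 > 1, so H_1 ≅ Z ⊕ Z/2Z.
  H_2: rank ker ∂_2 − rank ∂_3 = (20 − 20) − 0 = 0, and there is no ∂_3, so H_2 ≅ 0.

(K is a triangulation of the Klein bottle.)

H_0 ≅ Z,  H_1 ≅ Z ⊕ Z/2Z,  H_2 = 0.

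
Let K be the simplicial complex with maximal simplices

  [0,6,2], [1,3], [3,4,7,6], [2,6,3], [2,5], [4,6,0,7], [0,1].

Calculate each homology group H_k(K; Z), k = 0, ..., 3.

We work with the vertex ordering 0 < 1 < 2 < 3 < 4 < 5 < 6 < 7. The simplices of K, each written with vertices in increasing order, are:

  0-simplices (8): [0], [1], [2], [3], [4], [5], [6], [7]
  1-simplices (15): [0,1], [0,2], [0,4], [0,6], [0,7], [1,3], [2,3], [2,5], [2,6], [3,4], [3,6], [3,7], [4,6], [4,7], [6,7]
  2-simplices (9): [0,2,6], [0,4,6], [0,4,7], [0,6,7], [2,3,6], [3,4,6], [3,4,7], [3,6,7], [4,6,7]
  3-simplices (2): [0,4,6,7], [3,4,6,7]

giving chain groups C_0 ≅ Z^8, C_1 ≅ Z^15, C_2 ≅ Z^9, C_3 ≅ Z^2.

The boundary map ∂_1: C_1 → C_0 maps an edge to its endpoints' difference, ∂[p,q] = q − p. For instance
  ∂[3,6] = [6] − [3].
The 8×15 boundary matrix has rank 7 and Smith normal form diag(1,1,1,1,1,1,1).

The boundary map ∂_2: C_2 → C_1 acts by ∂[p,q,r] = [q,r] − [p,r] + [p,q]. For instance
  ∂[3,4,7] = [4,7] − [3,7] + [3,4],
  ∂[2,3,6] = [3,6] − [2,6] + [2,3].
The 15×9 boundary matrix has rank 7 and Smith normal form diag(1,1,1,1,1,1,1).

Boundary ∂_3: C_3 → C_2 sends each 3-simplex σ to the alternating sum Σ_i (−1)^i (σ with its i-th vertex removed). For instance
  ∂[0,4,6,7] = [4,6,7] − [0,6,7] + [0,4,7] − [0,4,6],
  ∂[3,4,6,7] = [4,6,7] − [3,6,7] + [3,4,7] − [3,4,6].
As a 9×2 matrix over Z this has rank 2, with invariant factors (1,1).

From H_k ≅ ker(∂_k) / im(∂_{k+1}) we obtain:

  H_0: rank C_0 − rank ∂_1 = 8 − 7 = 1, and the invariant factors of ∂_1 are all 1, so H_0 = Z.
  H_1: rank ker ∂_1 − rank ∂_2 = (15 − 7) − 7 = 1, and the invariant factors of ∂_2 are all 1, so H_1 = Z.
  H_2: rank ker ∂_2 − rank ∂_3 = (9 − 7) − 2 = 0, and the invariant factors of ∂_3 are all 1, so H_2 = 0.
  H_3: rank ker ∂_3 − rank ∂_4 = (2 − 2) − 0 = 0, and there is no ∂_4, so H_3 = 0.

H_0 = Z,  H_1 = Z,  H_2 = 0,  H_3 = 0.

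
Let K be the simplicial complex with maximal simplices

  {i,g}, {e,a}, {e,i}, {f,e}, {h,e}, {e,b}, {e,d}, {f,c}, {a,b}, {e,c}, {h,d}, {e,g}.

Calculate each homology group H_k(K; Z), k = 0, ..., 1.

H_0 ≅ Z,  H_1 ≅ Z^4.

Order the vertices as a < b < c < d < e < f < g < h < i. Listing each simplex with vertices in this order, K has dimension 1 with simplices:

  0-simplices (9): a, b, c, d, e, f, g, h, i
  1-simplices (12): ab, ae, be, ce, cf, de, dh, ef, eg, eh, ei, gi

so the chain groups are C_0 ≅ Z^9, C_1 ≅ Z^12.

The boundary map ∂_1: C_1 → C_0 sends each edge [p,q] (with p < q) to q − p. For instance
  ∂ef = f − e.
This gives a 9×12 integer matrix of rank 8; reducing to Smith normal form yields diagonal entries (1,1,1,1,1,1,1,1).

Computing H_k = (kernel of ∂_k) / (image of ∂_{k+1}):

  H_0: rank C_0 − rank ∂_1 = 9 − 8 = 1, and the invariant factors of ∂_1 are all 1, so H_0 ≅ Z.
  H_1: rank ker ∂_1 − rank ∂_2 = (12 − 8) − 0 = 4, and there is no ∂_2, so H_1 ≅ Z^4.

(K is a triangulation of a wedge of 4 circles.)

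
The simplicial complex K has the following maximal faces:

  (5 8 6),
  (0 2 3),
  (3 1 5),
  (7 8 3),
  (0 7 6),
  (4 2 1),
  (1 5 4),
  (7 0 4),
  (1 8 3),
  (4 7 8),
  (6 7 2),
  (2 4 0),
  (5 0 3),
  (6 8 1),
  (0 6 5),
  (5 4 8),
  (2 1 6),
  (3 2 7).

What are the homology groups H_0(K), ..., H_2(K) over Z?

H_0 ≅ Z,  H_1 ≅ Z ⊕ Z_2,  H_2 = 0.

Order the vertices as 0 < 1 < 2 < 3 < 4 < 5 < 6 < 7 < 8. Listing each simplex with vertices in this order, K has dimension 2 with simplices:

  0-simplices (9): [0], [1], [2], [3], [4], [5], [6], [7], [8]
  1-simplices (27): (27 of them)
  2-simplices (18): [0,2,3], [0,2,4], [0,3,5], [0,4,7], [0,5,6], [0,6,7], [1,2,4], [1,2,6], [1,3,5], [1,3,8], [1,4,5], [1,6,8], [2,3,7], [2,6,7], [3,7,8], [4,5,8], [4,7,8], [5,6,8]

giving chain groups C_0 ≅ Z^9, C_1 ≅ Z^27, C_2 ≅ Z^18.

∂_1: C_1 → C_0 sends each edge [p,q] (with p < q) to q − p.
This gives a 9×27 integer matrix of rank 8; reducing to Smith normal form yields diagonal entries (1,1,1,1,1,1,1,1).

Boundary ∂_2: C_2 → C_1 acts by ∂[p,q,r] = [q,r] − [p,r] + [p,q]. For instance
  ∂[0,3,5] = [3,5] − [0,5] + [0,3],
  ∂[1,4,5] = [4,5] − [1,5] + [1,4].
The resulting 27×18 matrix has rank 18, and its Smith normal form has invariant factors (1,1,1,1,1,1,1,1,1,1,1,1,1,1,1,1,1,2).

Now H_k = ker ∂_k / im ∂_{k+1}, so:

  H_0: rank C_0 − rank ∂_1 = 9 − 8 = 1, and the invariant factors of ∂_1 are all 1, so H_0 ≅ Z.
  H_1: rank ker ∂_1 − rank ∂_2 = (27 − 8) − 18 = 1, and ∂_2 has invariant factor 2 > 1, so H_1 ≅ Z ⊕ Z_2.
  H_2: rank ker ∂_2 − rank ∂_3 = (18 − 18) − 0 = 0, and there is no ∂_3, so H_2 ≅ 0.

As a check, the Euler characteristic is 9 − 27 + 18 = 0, which agrees with 1 − 1 + 0 = 0.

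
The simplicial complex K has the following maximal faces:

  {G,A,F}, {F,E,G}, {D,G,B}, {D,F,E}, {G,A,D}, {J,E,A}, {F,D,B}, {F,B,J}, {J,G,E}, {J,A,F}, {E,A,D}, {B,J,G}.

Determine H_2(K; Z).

Order the vertices as A < B < D < E < F < G < J. Listing each simplex with vertices in this order, K has dimension 2 with simplices:

  0-simplices (7): A, B, D, E, F, G, J
  1-simplices (18): AD, AE, AF, AG, AJ, BD, BF, BG, BJ, DE, DF, DG, EF, EG, EJ, FG, FJ, GJ
  2-simplices (12): ADE, ADG, AEJ, AFG, AFJ, BDF, BDG, BFJ, BGJ, DEF, EFG, EGJ

giving chain groups C_0 ≅ Z^7, C_1 ≅ Z^18, C_2 ≅ Z^12.

Boundary ∂_1: C_1 → C_0 sends each edge [p,q] (with p < q) to q − p.
The 7×18 boundary matrix has rank 6 and Smith normal form diag(1,1,1,1,1,1).

∂_2: C_2 → C_1 maps a triangle to the signed sum of its edges. For instance
  ∂ADG = DG − AG + AD,
  ∂DEF = EF − DF + DE.
As a 18×12 matrix over Z this has rank 12, with invariant factors (1,1,1,1,1,1,1,1,1,1,1,2).

Reading off H_k = ker ∂_k / im ∂_{k+1}:

  H_2: rank ker ∂_2 − rank ∂_3 = (12 − 12) − 0 = 0, and there is no ∂_3, so H_2 ≅ 0.

(K is a triangulation of the real projective plane RP^2.)

H_2 ≅ 0.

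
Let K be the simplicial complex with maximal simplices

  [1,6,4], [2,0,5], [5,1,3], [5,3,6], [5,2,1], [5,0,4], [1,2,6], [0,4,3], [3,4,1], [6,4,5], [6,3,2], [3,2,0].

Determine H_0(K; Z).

H_0 = Z.

Take the total order 0 < 1 < 2 < 3 < 4 < 5 < 6 on the vertex set. Then K (dimension 2) consists of the simplices:

  0-simplices (7): [0], [1], [2], [3], [4], [5], [6]
  1-simplices (18): [0,2], [0,3], [0,4], [0,5], [1,2], [1,3], [1,4], [1,5], [1,6], [2,3], [2,5], [2,6], [3,4], [3,5], [3,6], [4,5], [4,6], [5,6]
  2-simplices (12): [0,2,3], [0,2,5], [0,3,4], [0,4,5], [1,2,5], [1,2,6], [1,3,4], [1,3,5], [1,4,6], [2,3,6], [3,5,6], [4,5,6]

Hence C_0 ≅ Z^7, C_1 ≅ Z^18, C_2 ≅ Z^12.

The boundary map ∂_1: C_1 → C_0 sends each edge [p,q] (with p < q) to q − p. For instance
  ∂[1,3] = [3] − [1].
This gives a 7×18 integer matrix of rank 6; reducing to Smith normal form yields diagonal entries (1,1,1,1,1,1).

∂_2: C_2 → C_1 sends each 2-simplex [p,q,r] to [q,r] − [p,r] + [p,q]. For instance
  ∂[1,2,6] = [2,6] − [1,6] + [1,2],
  ∂[0,3,4] = [3,4] − [0,4] + [0,3].
The resulting 18×12 matrix has rank 12, and its Smith normal form has invariant factors (1,1,1,1,1,1,1,1,1,1,1,2).

Computing H_k = (kernel of ∂_k) / (image of ∂_{k+1}):

  H_0: rank C_0 − rank ∂_1 = 7 − 6 = 1, and the invariant factors of ∂_1 are all 1, so H_0 ≅ Z.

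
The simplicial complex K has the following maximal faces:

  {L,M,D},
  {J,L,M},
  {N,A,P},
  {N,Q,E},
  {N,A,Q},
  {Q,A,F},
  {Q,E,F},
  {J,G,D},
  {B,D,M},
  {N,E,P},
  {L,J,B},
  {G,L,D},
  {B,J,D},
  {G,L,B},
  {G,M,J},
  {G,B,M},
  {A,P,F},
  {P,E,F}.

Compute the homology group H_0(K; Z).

H_0 = Z^2.

Take the total order A < B < D < E < F < G < J < L < M < N < P < Q on the vertex set. Then K (dimension 2) consists of the simplices:

  0-simplices (12): A, B, D, E, F, G, J, L, M, N, P, Q
  1-simplices (27): AF, AN, AP, AQ, BD, BG, BJ, BL, BM, DG, DJ, DL, DM, EF, EN, EP, EQ, FP, FQ, GJ, GL, GM, JL, JM, LM, NP, NQ
  2-simplices (18): AFP, AFQ, ANP, ANQ, BDJ, BDM, BGL, BGM, BJL, DGJ, DGL, DLM, EFP, EFQ, ENP, ENQ, GJM, JLM

Hence C_0 ≅ Z^12, C_1 ≅ Z^27, C_2 ≅ Z^18.

Boundary ∂_1: C_1 → C_0 sends each edge [p,q] (with p < q) to q − p. For instance
  ∂GM = M − G.
The resulting 12×27 matrix has rank 10, and its Smith normal form has invariant factors (1,1,1,1,1,1,1,1,1,1).

The boundary map ∂_2: C_2 → C_1 acts by ∂[p,q,r] = [q,r] − [p,r] + [p,q]. For instance
  ∂GJM = JM − GM + GJ,
  ∂ANP = NP − AP + AN.
This gives a 27×18 integer matrix of rank 17; reducing to Smith normal form yields diagonal entries (1,1,1,1,1,1,1,1,1,1,1,1,1,1,1,1,2).

Computing H_k = (kernel of ∂_k) / (image of ∂_{k+1}):

  H_0: rank C_0 − rank ∂_1 = 12 − 10 = 2, and the invariant factors of ∂_1 are all 1, so H_0 = Z^2.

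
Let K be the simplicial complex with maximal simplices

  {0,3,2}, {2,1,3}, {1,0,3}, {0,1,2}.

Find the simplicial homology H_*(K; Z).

Take the total order 0 < 1 < 2 < 3 on the vertex set. Then K (dimension 2) consists of the simplices:

  0-simplices (4): [0], [1], [2], [3]
  1-simplices (6): [0,1], [0,2], [0,3], [1,2], [1,3], [2,3]
  2-simplices (4): [0,1,2], [0,1,3], [0,2,3], [1,2,3]

so the chain groups are C_0 ≅ Z^4, C_1 ≅ Z^6, C_2 ≅ Z^4.

Boundary ∂_1: C_1 → C_0 is given by ∂[p,q] = [q] − [p]. For instance
  ∂[1,3] = [3] − [1].
The 4×6 boundary matrix has rank 3 and Smith normal form diag(1,1,1).

The boundary map ∂_2: C_2 → C_1 maps a triangle to the signed sum of its edges. For instance
  ∂[0,1,3] = [1,3] − [0,3] + [0,1],
  ∂[1,2,3] = [2,3] − [1,3] + [1,2].
The resulting 6×4 matrix has rank 3, and its Smith normal form has invariant factors (1,1,1).

Reading off H_k = ker ∂_k / im ∂_{k+1}:

  H_0: rank C_0 − rank ∂_1 = 4 − 3 = 1, and the invariant factors of ∂_1 are all 1, so H_0 = Z.
  H_1: rank ker ∂_1 − rank ∂_2 = (6 − 3) − 3 = 0, and the invariant factors of ∂_2 are all 1, so H_1 = 0.
  H_2: rank ker ∂_2 − rank ∂_3 = (4 − 3) − 0 = 1, and there is no ∂_3, so H_2 = Z.

H_0 = Z,  H_1 = 0,  H_2 = Z.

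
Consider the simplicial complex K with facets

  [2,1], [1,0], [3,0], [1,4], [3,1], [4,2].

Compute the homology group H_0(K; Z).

K has 5 vertices, 6 edges.
rank ∂_0 = 0, rank ∂_1 = 4 ⇒ b_0 = 5 − 0 − 4 = 1; all invariant factors of ∂_1 are 1 so no torsion. So H_0 = Z.

H_0 = Z.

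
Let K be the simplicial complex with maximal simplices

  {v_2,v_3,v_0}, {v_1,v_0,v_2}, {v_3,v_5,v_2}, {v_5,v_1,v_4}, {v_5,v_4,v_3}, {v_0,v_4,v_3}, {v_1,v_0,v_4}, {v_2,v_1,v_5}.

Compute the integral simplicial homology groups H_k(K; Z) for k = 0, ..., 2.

We work with the vertex ordering v_0 < v_1 < v_2 < v_3 < v_4 < v_5. The simplices of K, each written with vertices in increasing order, are:

  0-simplices (6): [v_0], [v_1], [v_2], [v_3], [v_4], [v_5]
  1-simplices (12): [v_0,v_1], [v_0,v_2], [v_0,v_3], [v_0,v_4], [v_1,v_2], [v_1,v_4], [v_1,v_5], [v_2,v_3], [v_2,v_5], [v_3,v_4], [v_3,v_5], [v_4,v_5]
  2-simplices (8): [v_0,v_1,v_2], [v_0,v_1,v_4], [v_0,v_2,v_3], [v_0,v_3,v_4], [v_1,v_2,v_5], [v_1,v_4,v_5], [v_2,v_3,v_5], [v_3,v_4,v_5]

giving chain groups C_0 ≅ Z^6, C_1 ≅ Z^12, C_2 ≅ Z^8.

The boundary map ∂_1: C_1 → C_0 maps an edge to its endpoints' difference, ∂[p,q] = q − p.
The 6×12 boundary matrix has rank 5 and Smith normal form diag(1,1,1,1,1).

The boundary map ∂_2: C_2 → C_1 acts by ∂[p,q,r] = [q,r] − [p,r] + [p,q]. For instance
  ∂[v_0,v_2,v_3] = [v_2,v_3] − [v_0,v_3] + [v_0,v_2],
  ∂[v_0,v_1,v_2] = [v_1,v_2] − [v_0,v_2] + [v_0,v_1].
As a 12×8 matrix over Z this has rank 7, with invariant factors (1,1,1,1,1,1,1).

Now H_k = ker ∂_k / im ∂_{k+1}, so:

  H_0: rank C_0 − rank ∂_1 = 6 − 5 = 1, and the invariant factors of ∂_1 are all 1, so H_0 ≅ Z.
  H_1: rank ker ∂_1 − rank ∂_2 = (12 − 5) − 7 = 0, and the invariant factors of ∂_2 are all 1, so H_1 ≅ 0.
  H_2: rank ker ∂_2 − rank ∂_3 = (8 − 7) − 0 = 1, and there is no ∂_3, so H_2 ≅ Z.

(K is a triangulation of the 2-sphere S^2.)

H_0 = Z,  H_1 = 0,  H_2 = Z.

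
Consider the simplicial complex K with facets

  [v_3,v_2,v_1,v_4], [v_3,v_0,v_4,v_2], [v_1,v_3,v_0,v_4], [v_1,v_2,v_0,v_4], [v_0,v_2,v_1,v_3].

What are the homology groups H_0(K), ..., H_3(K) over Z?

Order the vertices as v_0 < v_1 < v_2 < v_3 < v_4. Listing each simplex with vertices in this order, K has dimension 3 with simplices:

  0-simplices (5): [v_0], [v_1], [v_2], [v_3], [v_4]
  1-simplices (10): [v_0,v_1], [v_0,v_2], [v_0,v_3], [v_0,v_4], [v_1,v_2], [v_1,v_3], [v_1,v_4], [v_2,v_3], [v_2,v_4], [v_3,v_4]
  2-simplices (10): [v_0,v_1,v_2], [v_0,v_1,v_3], [v_0,v_1,v_4], [v_0,v_2,v_3], [v_0,v_2,v_4], [v_0,v_3,v_4], [v_1,v_2,v_3], [v_1,v_2,v_4], [v_1,v_3,v_4], [v_2,v_3,v_4]
  3-simplices (5): [v_0,v_1,v_2,v_3], [v_0,v_1,v_2,v_4], [v_0,v_1,v_3,v_4], [v_0,v_2,v_3,v_4], [v_1,v_2,v_3,v_4]

so the chain groups are C_0 ≅ Z^5, C_1 ≅ Z^10, C_2 ≅ Z^10, C_3 ≅ Z^5.

∂_1: C_1 → C_0 sends each edge [p,q] (with p < q) to q − p.
This gives a 5×10 integer matrix of rank 4; reducing to Smith normal form yields diagonal entries (1,1,1,1).

Boundary ∂_2: C_2 → C_1 acts by ∂[p,q,r] = [q,r] − [p,r] + [p,q]. For instance
  ∂[v_1,v_2,v_3] = [v_2,v_3] − [v_1,v_3] + [v_1,v_2],
  ∂[v_2,v_3,v_4] = [v_3,v_4] − [v_2,v_4] + [v_2,v_3].
This gives a 10×10 integer matrix of rank 6; reducing to Smith normal form yields diagonal entries (1,1,1,1,1,1).

The boundary map ∂_3: C_3 → C_2 sends each 3-simplex σ to the alternating sum Σ_i (−1)^i (σ with its i-th vertex removed). For instance
  ∂[v_0,v_1,v_2,v_3] = [v_1,v_2,v_3] − [v_0,v_2,v_3] + [v_0,v_1,v_3] − [v_0,v_1,v_2],
  ∂[v_0,v_2,v_3,v_4] = [v_2,v_3,v_4] − [v_0,v_3,v_4] + [v_0,v_2,v_4] − [v_0,v_2,v_3].
This gives a 10×5 integer matrix of rank 4; reducing to Smith normal form yields diagonal entries (1,1,1,1).

Reading off H_k = ker ∂_k / im ∂_{k+1}:

  H_0: rank C_0 − rank ∂_1 = 5 − 4 = 1, and the invariant factors of ∂_1 are all 1, so H_0 = Z.
  H_1: rank ker ∂_1 − rank ∂_2 = (10 − 4) − 6 = 0, and the invariant factors of ∂_2 are all 1, so H_1 = 0.
  H_2: rank ker ∂_2 − rank ∂_3 = (10 − 6) − 4 = 0, and the invariant factors of ∂_3 are all 1, so H_2 = 0.
  H_3: rank ker ∂_3 − rank ∂_4 = (5 − 4) − 0 = 1, and there is no ∂_4, so H_3 = Z.

(K is a triangulation of the 3-sphere S^3.)

H_0 ≅ Z,  H_1 = 0,  H_2 = 0,  H_3 ≅ Z.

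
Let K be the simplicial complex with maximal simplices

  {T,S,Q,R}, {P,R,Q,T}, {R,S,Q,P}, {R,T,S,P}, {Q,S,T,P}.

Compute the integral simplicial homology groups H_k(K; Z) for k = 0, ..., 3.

Take the total order P < Q < R < S < T on the vertex set. Then K (dimension 3) consists of the simplices:

  0-simplices (5): P, Q, R, S, T
  1-simplices (10): PQ, PR, PS, PT, QR, QS, QT, RS, RT, ST
  2-simplices (10): PQR, PQS, PQT, PRS, PRT, PST, QRS, QRT, QST, RST
  3-simplices (5): PQRS, PQRT, PQST, PRST, QRST

Hence C_0 ≅ Z^5, C_1 ≅ Z^10, C_2 ≅ Z^10, C_3 ≅ Z^5.

The boundary map ∂_1: C_1 → C_0 is given by ∂[p,q] = [q] − [p].
The resulting 5×10 matrix has rank 4, and its Smith normal form has invariant factors (1,1,1,1).

Boundary ∂_2: C_2 → C_1 maps a triangle to the signed sum of its edges. For instance
  ∂PRT = RT − PT + PR,
  ∂RST = ST − RT + RS.
The 10×10 boundary matrix has rank 6 and Smith normal form diag(1,1,1,1,1,1).

The boundary map ∂_3: C_3 → C_2 sends each 3-simplex σ to the alternating sum Σ_i (−1)^i (σ with its i-th vertex removed). For instance
  ∂PRST = RST − PST + PRT − PRS,
  ∂PQST = QST − PST + PQT − PQS.
The 10×5 boundary matrix has rank 4 and Smith normal form diag(1,1,1,1).

Computing H_k = (kernel of ∂_k) / (image of ∂_{k+1}):

  H_0: rank C_0 − rank ∂_1 = 5 − 4 = 1, and the invariant factors of ∂_1 are all 1, so H_0 = Z.
  H_1: rank ker ∂_1 − rank ∂_2 = (10 − 4) − 6 = 0, and the invariant factors of ∂_2 are all 1, so H_1 = 0.
  H_2: rank ker ∂_2 − rank ∂_3 = (10 − 6) − 4 = 0, and the invariant factors of ∂_3 are all 1, so H_2 = 0.
  H_3: rank ker ∂_3 − rank ∂_4 = (5 − 4) − 0 = 1, and there is no ∂_4, so H_3 = Z.

As a check, the Euler characteristic is 5 − 10 + 10 − 5 = 0, which agrees with 1 − 0 + 0 − 1 = 0.
(K is a triangulation of the 3-sphere S^3.)

H_0 = Z,  H_1 = 0,  H_2 = 0,  H_3 = Z.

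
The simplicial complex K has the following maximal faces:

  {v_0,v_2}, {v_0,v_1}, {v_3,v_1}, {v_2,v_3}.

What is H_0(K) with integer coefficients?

H_0 = Z.

Fix the vertex order v_0 < v_1 < v_2 < v_3 and write every simplex with vertices in increasing order. Then dim K = 1 and the simplices of K are:

  0-simplices (4): [v_0], [v_1], [v_2], [v_3]
  1-simplices (4): [v_0,v_1], [v_0,v_2], [v_1,v_3], [v_2,v_3]

giving chain groups C_0 ≅ Z^4, C_1 ≅ Z^4.

∂_1: C_1 → C_0 sends each edge [p,q] (with p < q) to q − p.
This gives a 4×4 integer matrix of rank 3; reducing to Smith normal form yields diagonal entries (1,1,1).

From H_k ≅ ker(∂_k) / im(∂_{k+1}) we obtain:

  H_0: rank C_0 − rank ∂_1 = 4 − 3 = 1, and the invariant factors of ∂_1 are all 1, so H_0 = Z.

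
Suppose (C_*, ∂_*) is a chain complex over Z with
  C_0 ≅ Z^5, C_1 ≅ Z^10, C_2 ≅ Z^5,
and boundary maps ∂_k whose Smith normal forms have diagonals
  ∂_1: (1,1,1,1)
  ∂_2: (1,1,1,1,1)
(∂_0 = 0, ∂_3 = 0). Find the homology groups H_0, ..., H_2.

H_0 ≅ Z,  H_1 ≅ Z,  H_2 = 0.

H_0: b_0 = 5 − 0 − 4 = 1; torsion from ∂_1 factors > 1: none. So H_0 ≅ Z.
H_1: b_1 = 10 − 4 − 5 = 1; torsion from ∂_2 factors > 1: none. So H_1 ≅ Z.
H_2: b_2 = 5 − 5 − 0 = 0; torsion from ∂_3 factors > 1: none. So H_2 ≅ 0.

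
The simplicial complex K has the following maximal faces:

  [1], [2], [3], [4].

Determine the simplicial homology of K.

We work with the vertex ordering 1 < 2 < 3 < 4. The simplices of K, each written with vertices in increasing order, are:

  0-simplices (4): [1], [2], [3], [4]

so the chain groups are C_0 ≅ Z^4.

From H_k ≅ ker(∂_k) / im(∂_{k+1}) we obtain:

  H_0: rank C_0 − rank ∂_1 = 4 − 0 = 4, and there is no ∂_1, so H_0 ≅ Z^4.

H_0 ≅ Z^4.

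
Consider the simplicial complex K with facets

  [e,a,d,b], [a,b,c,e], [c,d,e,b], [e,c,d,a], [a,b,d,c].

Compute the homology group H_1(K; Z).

H_1 ≅ 0.

Fix the vertex order a < b < c < d < e and write every simplex with vertices in increasing order. Then dim K = 3 and the simplices of K are:

  0-simplices (5): a, b, c, d, e
  1-simplices (10): ab, ac, ad, ae, bc, bd, be, cd, ce, de
  2-simplices (10): abc, abd, abe, acd, ace, ade, bcd, bce, bde, cde
  3-simplices (5): abcd, abce, abde, acde, bcde

Hence C_0 ≅ Z^5, C_1 ≅ Z^10, C_2 ≅ Z^10, C_3 ≅ Z^5.

The boundary map ∂_1: C_1 → C_0 sends each edge [p,q] (with p < q) to q − p.
As a 5×10 matrix over Z this has rank 4, with invariant factors (1,1,1,1).

∂_2: C_2 → C_1 maps a triangle to the signed sum of its edges. For instance
  ∂abe = be − ae + ab,
  ∂ade = de − ae + ad.
As a 10×10 matrix over Z this has rank 6, with invariant factors (1,1,1,1,1,1).

∂_3: C_3 → C_2 sends each 3-simplex σ to the alternating sum Σ_i (−1)^i (σ with its i-th vertex removed). For instance
  ∂acde = cde − ade + ace − acd,
  ∂abcd = bcd − acd + abd − abc.
The resulting 10×5 matrix has rank 4, and its Smith normal form has invariant factors (1,1,1,1).

From H_k ≅ ker(∂_k) / im(∂_{k+1}) we obtain:

  H_1: rank ker ∂_1 − rank ∂_2 = (10 − 4) − 6 = 0, and the invariant factors of ∂_2 are all 1, so H_1 ≅ 0.

(K is a triangulation of the 3-sphere S^3.)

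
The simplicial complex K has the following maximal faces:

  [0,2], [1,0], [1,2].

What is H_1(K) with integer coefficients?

H_1 = Z.

Order the vertices as 0 < 1 < 2. Listing each simplex with vertices in this order, K has dimension 1 with simplices:

  0-simplices (3): [0], [1], [2]
  1-simplices (3): [0,1], [0,2], [1,2]

giving chain groups C_0 ≅ Z^3, C_1 ≅ Z^3.

Boundary ∂_1: C_1 → C_0 is given by ∂[p,q] = [q] − [p].
This gives a 3×3 integer matrix of rank 2; reducing to Smith normal form yields diagonal entries (1,1).

Computing H_k = (kernel of ∂_k) / (image of ∂_{k+1}):

  H_1: rank ker ∂_1 − rank ∂_2 = (3 − 2) − 0 = 1, and there is no ∂_2, so H_1 = Z.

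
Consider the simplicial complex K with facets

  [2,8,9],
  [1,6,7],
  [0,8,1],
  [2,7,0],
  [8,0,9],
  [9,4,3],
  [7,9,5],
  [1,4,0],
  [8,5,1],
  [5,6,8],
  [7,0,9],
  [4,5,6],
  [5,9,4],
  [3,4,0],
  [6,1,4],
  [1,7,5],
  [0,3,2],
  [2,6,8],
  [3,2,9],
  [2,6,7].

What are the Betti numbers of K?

b_0 = 1, b_1 = 1, b_2 = 0.

K has 10 vertices, 30 edges, 20 triangles.
rank ∂_0 = 0, rank ∂_1 = 9 ⇒ b_0 = 10 − 0 − 9 = 1; all invariant factors of ∂_1 are 1 so no torsion. So H_0 ≅ Z.
rank ∂_1 = 9, rank ∂_2 = 20 ⇒ b_1 = 30 − 9 − 20 = 1; ∂_2 has invariant factor(s) [2] giving torsion. So H_1 ≅ Z ⊕ Z/2.
rank ∂_2 = 20, rank ∂_3 = 0 ⇒ b_2 = 20 − 20 − 0 = 0. So H_2 ≅ 0.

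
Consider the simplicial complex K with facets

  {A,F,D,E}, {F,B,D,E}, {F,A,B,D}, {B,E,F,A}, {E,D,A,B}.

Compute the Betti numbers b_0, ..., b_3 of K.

Take the total order A < B < D < E < F on the vertex set. Then K (dimension 3) consists of the simplices:

  0-simplices (5): A, B, D, E, F
  1-simplices (10): AB, AD, AE, AF, BD, BE, BF, DE, DF, EF
  2-simplices (10): ABD, ABE, ABF, ADE, ADF, AEF, BDE, BDF, BEF, DEF
  3-simplices (5): ABDE, ABDF, ABEF, ADEF, BDEF

so the chain groups are C_0 ≅ Z^5, C_1 ≅ Z^10, C_2 ≅ Z^10, C_3 ≅ Z^5.

Boundary ∂_1: C_1 → C_0 is given by ∂[p,q] = [q] − [p]. For instance
  ∂EF = F − E.
The resulting 5×10 matrix has rank 4, and its Smith normal form has invariant factors (1,1,1,1).

∂_2: C_2 → C_1 sends each 2-simplex [p,q,r] to [q,r] − [p,r] + [p,q]. For instance
  ∂BDE = DE − BE + BD,
  ∂ABD = BD − AD + AB.
This gives a 10×10 integer matrix of rank 6; reducing to Smith normal form yields diagonal entries (1,1,1,1,1,1).

The boundary map ∂_3: C_3 → C_2 sends each 3-simplex σ to the alternating sum Σ_i (−1)^i (σ with its i-th vertex removed). For instance
  ∂ABEF = BEF − AEF + ABF − ABE,
  ∂ABDF = BDF − ADF + ABF − ABD.
As a 10×5 matrix over Z this has rank 4, with invariant factors (1,1,1,1).

Computing H_k = (kernel of ∂_k) / (image of ∂_{k+1}):

  H_0: rank C_0 − rank ∂_1 = 5 − 4 = 1, and the invariant factors of ∂_1 are all 1, so H_0 ≅ Z.
  H_1: rank ker ∂_1 − rank ∂_2 = (10 − 4) − 6 = 0, and the invariant factors of ∂_2 are all 1, so H_1 ≅ 0.
  H_2: rank ker ∂_2 − rank ∂_3 = (10 − 6) − 4 = 0, and the invariant factors of ∂_3 are all 1, so H_2 ≅ 0.
  H_3: rank ker ∂_3 − rank ∂_4 = (5 − 4) − 0 = 1, and there is no ∂_4, so H_3 ≅ Z.

As a check, the Euler characteristic is 5 − 10 + 10 − 5 = 0, which agrees with 1 − 0 + 0 − 1 = 0.
(K is a triangulation of the 3-sphere S^3.)

Hence the Betti numbers are b_0 = 1, b_1 = 0, b_2 = 0, b_3 = 1.

b_0 = 1, b_1 = 0, b_2 = 0, b_3 = 1.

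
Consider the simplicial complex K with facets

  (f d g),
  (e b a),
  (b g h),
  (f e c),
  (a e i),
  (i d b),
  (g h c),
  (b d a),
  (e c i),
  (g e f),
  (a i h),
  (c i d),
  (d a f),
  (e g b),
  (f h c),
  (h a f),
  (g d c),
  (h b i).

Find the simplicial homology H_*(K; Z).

Order the vertices as a < b < c < d < e < f < g < h < i. Listing each simplex with vertices in this order, K has dimension 2 with simplices:

  0-simplices (9): a, b, c, d, e, f, g, h, i
  1-simplices (27): ab, ad, ae, af, ah, ai, bd, be, bg, bh, bi, cd, ce, cf, cg, ch, ci, df, dg, di, ef, eg, ei, fg, fh, gh, hi
  2-simplices (18): abd, abe, adf, aei, afh, ahi, bdi, beg, bgh, bhi, cdg, cdi, cef, cei, cfh, cgh, dfg, efg

giving chain groups C_0 ≅ Z^9, C_1 ≅ Z^27, C_2 ≅ Z^18.

The boundary map ∂_1: C_1 → C_0 is given by ∂[p,q] = [q] − [p].
This gives a 9×27 integer matrix of rank 8; reducing to Smith normal form yields diagonal entries (1,1,1,1,1,1,1,1).

∂_2: C_2 → C_1 acts by ∂[p,q,r] = [q,r] − [p,r] + [p,q]. For instance
  ∂cfh = fh − ch + cf,
  ∂bdi = di − bi + bd.
This gives a 27×18 integer matrix of rank 18; reducing to Smith normal form yields diagonal entries (1,1,1,1,1,1,1,1,1,1,1,1,1,1,1,1,1,2).

Computing H_k = (kernel of ∂_k) / (image of ∂_{k+1}):

  H_0: rank C_0 − rank ∂_1 = 9 − 8 = 1, and the invariant factors of ∂_1 are all 1, so H_0 = Z.
  H_1: rank ker ∂_1 − rank ∂_2 = (27 − 8) − 18 = 1, and ∂_2 has invariant factor 2 > 1, so H_1 = Z ⊕ Z/2.
  H_2: rank ker ∂_2 − rank ∂_3 = (18 − 18) − 0 = 0, and there is no ∂_3, so H_2 = 0.

H_0 = Z,  H_1 = Z ⊕ Z/2,  H_2 = 0.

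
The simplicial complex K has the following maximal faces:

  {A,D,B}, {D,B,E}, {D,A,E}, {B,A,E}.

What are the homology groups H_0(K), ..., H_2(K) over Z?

H_0 ≅ Z,  H_1 = 0,  H_2 ≅ Z.

Order the vertices as A < B < D < E. Listing each simplex with vertices in this order, K has dimension 2 with simplices:

  0-simplices (4): A, B, D, E
  1-simplices (6): AB, AD, AE, BD, BE, DE
  2-simplices (4): ABD, ABE, ADE, BDE

giving chain groups C_0 ≅ Z^4, C_1 ≅ Z^6, C_2 ≅ Z^4.

The boundary map ∂_1: C_1 → C_0 is given by ∂[p,q] = [q] − [p].
The resulting 4×6 matrix has rank 3, and its Smith normal form has invariant factors (1,1,1).

∂_2: C_2 → C_1 acts by ∂[p,q,r] = [q,r] − [p,r] + [p,q]. For instance
  ∂ADE = DE − AE + AD,
  ∂BDE = DE − BE + BD.
As a 6×4 matrix over Z this has rank 3, with invariant factors (1,1,1).

From H_k ≅ ker(∂_k) / im(∂_{k+1}) we obtain:

  H_0: rank C_0 − rank ∂_1 = 4 − 3 = 1, and the invariant factors of ∂_1 are all 1, so H_0 = Z.
  H_1: rank ker ∂_1 − rank ∂_2 = (6 − 3) − 3 = 0, and the invariant factors of ∂_2 are all 1, so H_1 = 0.
  H_2: rank ker ∂_2 − rank ∂_3 = (4 − 3) − 0 = 1, and there is no ∂_3, so H_2 = Z.

As a check, the Euler characteristic is 4 − 6 + 4 = 2, which agrees with 1 − 0 + 1 = 2.
(K is a triangulation of the 2-sphere S^2.)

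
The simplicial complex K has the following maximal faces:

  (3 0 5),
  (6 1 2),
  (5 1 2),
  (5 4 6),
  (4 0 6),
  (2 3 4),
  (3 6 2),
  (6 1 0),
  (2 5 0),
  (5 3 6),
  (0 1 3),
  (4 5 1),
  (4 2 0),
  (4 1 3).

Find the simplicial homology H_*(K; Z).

H_0 ≅ Z,  H_1 ≅ Z^2,  H_2 ≅ Z.

Order the vertices as 0 < 1 < 2 < 3 < 4 < 5 < 6. Listing each simplex with vertices in this order, K has dimension 2 with simplices:

  0-simplices (7): [0], [1], [2], [3], [4], [5], [6]
  1-simplices (21): [0,1], [0,2], [0,3], [0,4], [0,5], [0,6], [1,2], [1,3], [1,4], [1,5], [1,6], [2,3], [2,4], [2,5], [2,6], [3,4], [3,5], [3,6], [4,5], [4,6], [5,6]
  2-simplices (14): [0,1,3], [0,1,6], [0,2,4], [0,2,5], [0,3,5], [0,4,6], [1,2,5], [1,2,6], [1,3,4], [1,4,5], [2,3,4], [2,3,6], [3,5,6], [4,5,6]

so the chain groups are C_0 ≅ Z^7, C_1 ≅ Z^21, C_2 ≅ Z^14.

The boundary map ∂_1: C_1 → C_0 is given by ∂[p,q] = [q] − [p]. For instance
  ∂[2,5] = [5] − [2].
As a 7×21 matrix over Z this has rank 6, with invariant factors (1,1,1,1,1,1).

The boundary map ∂_2: C_2 → C_1 sends each 2-simplex [p,q,r] to [q,r] − [p,r] + [p,q]. For instance
  ∂[1,2,5] = [2,5] − [1,5] + [1,2],
  ∂[3,5,6] = [5,6] − [3,6] + [3,5].
The resulting 21×14 matrix has rank 13, and its Smith normal form has invariant factors (1,1,1,1,1,1,1,1,1,1,1,1,1).

Reading off H_k = ker ∂_k / im ∂_{k+1}:

  H_0: rank C_0 − rank ∂_1 = 7 − 6 = 1, and the invariant factors of ∂_1 are all 1, so H_0 ≅ Z.
  H_1: rank ker ∂_1 − rank ∂_2 = (21 − 6) − 13 = 2, and the invariant factors of ∂_2 are all 1, so H_1 ≅ Z^2.
  H_2: rank ker ∂_2 − rank ∂_3 = (14 − 13) − 0 = 1, and there is no ∂_3, so H_2 ≅ Z.

As a check, the Euler characteristic is 7 − 21 + 14 = 0, which agrees with 1 − 2 + 1 = 0.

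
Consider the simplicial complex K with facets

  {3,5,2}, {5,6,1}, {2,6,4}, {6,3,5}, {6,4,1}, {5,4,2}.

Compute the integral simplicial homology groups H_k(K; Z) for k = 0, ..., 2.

Take the total order 1 < 2 < 3 < 4 < 5 < 6 on the vertex set. Then K (dimension 2) consists of the simplices:

  0-simplices (6): [1], [2], [3], [4], [5], [6]
  1-simplices (12): [1,4], [1,5], [1,6], [2,3], [2,4], [2,5], [2,6], [3,5], [3,6], [4,5], [4,6], [5,6]
  2-simplices (6): [1,4,6], [1,5,6], [2,3,5], [2,4,5], [2,4,6], [3,5,6]

Hence C_0 ≅ Z^6, C_1 ≅ Z^12, C_2 ≅ Z^6.

Boundary ∂_1: C_1 → C_0 maps an edge to its endpoints' difference, ∂[p,q] = q − p. For instance
  ∂[4,5] = [5] − [4].
As a 6×12 matrix over Z this has rank 5, with invariant factors (1,1,1,1,1).

The boundary map ∂_2: C_2 → C_1 sends each 2-simplex [p,q,r] to [q,r] − [p,r] + [p,q]. For instance
  ∂[2,4,5] = [4,5] − [2,5] + [2,4],
  ∂[2,4,6] = [4,6] − [2,6] + [2,4].
The resulting 12×6 matrix has rank 6, and its Smith normal form has invariant factors (1,1,1,1,1,1).

Reading off H_k = ker ∂_k / im ∂_{k+1}:

  H_0: rank C_0 − rank ∂_1 = 6 − 5 = 1, and the invariant factors of ∂_1 are all 1, so H_0 = Z.
  H_1: rank ker ∂_1 − rank ∂_2 = (12 − 5) − 6 = 1, and the invariant factors of ∂_2 are all 1, so H_1 = Z.
  H_2: rank ker ∂_2 − rank ∂_3 = (6 − 6) − 0 = 0, and there is no ∂_3, so H_2 = 0.

As a check, the Euler characteristic is 6 − 12 + 6 = 0, which agrees with 1 − 1 + 0 = 0.

H_0 = Z,  H_1 = Z,  H_2 = 0.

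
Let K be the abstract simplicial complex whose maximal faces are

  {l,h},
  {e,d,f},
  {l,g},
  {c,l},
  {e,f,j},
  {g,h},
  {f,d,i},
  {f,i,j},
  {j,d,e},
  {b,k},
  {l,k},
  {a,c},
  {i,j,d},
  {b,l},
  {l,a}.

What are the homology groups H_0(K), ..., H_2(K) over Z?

H_0 ≅ Z^2,  H_1 ≅ Z^3,  H_2 ≅ Z.

We work with the vertex ordering a < b < c < d < e < f < g < h < i < j < k < l. The simplices of K, each written with vertices in increasing order, are:

  0-simplices (12): a, b, c, d, e, f, g, h, i, j, k, l
  1-simplices (18): ac, al, bk, bl, cl, de, df, di, dj, ef, ej, fi, fj, gh, gl, hl, ij, kl
  2-simplices (6): def, dej, dfi, dij, efj, fij

giving chain groups C_0 ≅ Z^12, C_1 ≅ Z^18, C_2 ≅ Z^6.

Boundary ∂_1: C_1 → C_0 maps an edge to its endpoints' difference, ∂[p,q] = q − p.
The 12×18 boundary matrix has rank 10 and Smith normal form diag(1,1,1,1,1,1,1,1,1,1).

The boundary map ∂_2: C_2 → C_1 acts by ∂[p,q,r] = [q,r] − [p,r] + [p,q]. For instance
  ∂dej = ej − dj + de,
  ∂dfi = fi − di + df.
As a 18×6 matrix over Z this has rank 5, with invariant factors (1,1,1,1,1).

From H_k ≅ ker(∂_k) / im(∂_{k+1}) we obtain:

  H_0: rank C_0 − rank ∂_1 = 12 − 10 = 2, and the invariant factors of ∂_1 are all 1, so H_0 ≅ Z^2.
  H_1: rank ker ∂_1 − rank ∂_2 = (18 − 10) − 5 = 3, and the invariant factors of ∂_2 are all 1, so H_1 ≅ Z^3.
  H_2: rank ker ∂_2 − rank ∂_3 = (6 − 5) − 0 = 1, and there is no ∂_3, so H_2 ≅ Z.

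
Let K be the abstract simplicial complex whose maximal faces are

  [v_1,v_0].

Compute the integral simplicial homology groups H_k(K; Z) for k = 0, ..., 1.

Take the total order v_0 < v_1 on the vertex set. Then K (dimension 1) consists of the simplices:

  0-simplices (2): [v_0], [v_1]
  1-simplices (1): [v_0,v_1]

so the chain groups are C_0 ≅ Z^2, C_1 ≅ Z^1.

∂_1: C_1 → C_0 sends each edge [p,q] (with p < q) to q − p.
The 2×1 boundary matrix has rank 1 and Smith normal form diag(1).

From H_k ≅ ker(∂_k) / im(∂_{k+1}) we obtain:

  H_0: rank C_0 − rank ∂_1 = 2 − 1 = 1, and the invariant factors of ∂_1 are all 1, so H_0 = Z.
  H_1: rank ker ∂_1 − rank ∂_2 = (1 − 1) − 0 = 0, and there is no ∂_2, so H_1 = 0.

H_0 ≅ Z,  H_1 = 0.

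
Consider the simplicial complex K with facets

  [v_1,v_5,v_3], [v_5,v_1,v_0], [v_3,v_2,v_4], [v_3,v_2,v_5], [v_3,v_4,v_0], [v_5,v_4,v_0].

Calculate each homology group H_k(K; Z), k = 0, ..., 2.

Fix the vertex order v_0 < v_1 < v_2 < v_3 < v_4 < v_5 and write every simplex with vertices in increasing order. Then dim K = 2 and the simplices of K are:

  0-simplices (6): [v_0], [v_1], [v_2], [v_3], [v_4], [v_5]
  1-simplices (12): [v_0,v_1], [v_0,v_3], [v_0,v_4], [v_0,v_5], [v_1,v_3], [v_1,v_5], [v_2,v_3], [v_2,v_4], [v_2,v_5], [v_3,v_4], [v_3,v_5], [v_4,v_5]
  2-simplices (6): [v_0,v_1,v_5], [v_0,v_3,v_4], [v_0,v_4,v_5], [v_1,v_3,v_5], [v_2,v_3,v_4], [v_2,v_3,v_5]

Hence C_0 ≅ Z^6, C_1 ≅ Z^12, C_2 ≅ Z^6.

∂_1: C_1 → C_0 maps an edge to its endpoints' difference, ∂[p,q] = q − p.
The 6×12 boundary matrix has rank 5 and Smith normal form diag(1,1,1,1,1).

Boundary ∂_2: C_2 → C_1 acts by ∂[p,q,r] = [q,r] − [p,r] + [p,q]. For instance
  ∂[v_2,v_3,v_4] = [v_3,v_4] − [v_2,v_4] + [v_2,v_3],
  ∂[v_1,v_3,v_5] = [v_3,v_5] − [v_1,v_5] + [v_1,v_3].
This gives a 12×6 integer matrix of rank 6; reducing to Smith normal form yields diagonal entries (1,1,1,1,1,1).

From H_k ≅ ker(∂_k) / im(∂_{k+1}) we obtain:

  H_0: rank C_0 − rank ∂_1 = 6 − 5 = 1, and the invariant factors of ∂_1 are all 1, so H_0 = Z.
  H_1: rank ker ∂_1 − rank ∂_2 = (12 − 5) − 6 = 1, and the invariant factors of ∂_2 are all 1, so H_1 = Z.
  H_2: rank ker ∂_2 − rank ∂_3 = (6 − 6) − 0 = 0, and there is no ∂_3, so H_2 = 0.

As a check, the Euler characteristic is 6 − 12 + 6 = 0, which agrees with 1 − 1 + 0 = 0.
(K is a triangulation of the cylinder S^1 x I.)

H_0 = Z,  H_1 = Z,  H_2 = 0.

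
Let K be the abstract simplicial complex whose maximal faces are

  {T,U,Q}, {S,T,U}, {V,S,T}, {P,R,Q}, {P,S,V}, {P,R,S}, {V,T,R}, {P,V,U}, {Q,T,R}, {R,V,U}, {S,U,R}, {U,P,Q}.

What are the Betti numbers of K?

Fix the vertex order P < Q < R < S < T < U < V and write every simplex with vertices in increasing order. Then dim K = 2 and the simplices of K are:

  0-simplices (7): P, Q, R, S, T, U, V
  1-simplices (18): PQ, PR, PS, PU, PV, QR, QT, QU, RS, RT, RU, RV, ST, SU, SV, TU, TV, UV
  2-simplices (12): PQR, PQU, PRS, PSV, PUV, QRT, QTU, RSU, RTV, RUV, STU, STV

Hence C_0 ≅ Z^7, C_1 ≅ Z^18, C_2 ≅ Z^12.

∂_1: C_1 → C_0 maps an edge to its endpoints' difference, ∂[p,q] = q − p. For instance
  ∂PS = S − P.
This gives a 7×18 integer matrix of rank 6; reducing to Smith normal form yields diagonal entries (1,1,1,1,1,1).

The boundary map ∂_2: C_2 → C_1 acts by ∂[p,q,r] = [q,r] − [p,r] + [p,q]. For instance
  ∂RUV = UV − RV + RU,
  ∂RSU = SU − RU + RS.
The resulting 18×12 matrix has rank 12, and its Smith normal form has invariant factors (1,1,1,1,1,1,1,1,1,1,1,2).

From H_k ≅ ker(∂_k) / im(∂_{k+1}) we obtain:

  H_0: rank C_0 − rank ∂_1 = 7 − 6 = 1, and the invariant factors of ∂_1 are all 1, so H_0 = Z.
  H_1: rank ker ∂_1 − rank ∂_2 = (18 − 6) − 12 = 0, and ∂_2 has invariant factor 2 > 1, so H_1 = Z/2.
  H_2: rank ker ∂_2 − rank ∂_3 = (12 − 12) − 0 = 0, and there is no ∂_3, so H_2 = 0.

As a check, the Euler characteristic is 7 − 18 + 12 = 1, which agrees with 1 − 0 + 0 = 1.

Hence the Betti numbers are b_0 = 1, b_1 = 0, b_2 = 0.

b_0 = 1, b_1 = 0, b_2 = 0.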